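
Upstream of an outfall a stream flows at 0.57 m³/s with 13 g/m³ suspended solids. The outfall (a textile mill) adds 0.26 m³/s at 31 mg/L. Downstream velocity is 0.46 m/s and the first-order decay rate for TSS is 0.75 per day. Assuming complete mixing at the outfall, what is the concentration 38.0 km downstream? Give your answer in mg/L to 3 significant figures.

9.10 mg/L

After complete mixing, C₀ = (0.26·31 + 0.57·13) / 0.83 = 18.64 mg/L.
Travel time t = 3.8e+04 m / 0.46 m/s = 8.261e+04 s = 0.9561 d.
C = 18.64·exp(−0.75·0.9561) = 18.64·0.4882 = 9.099 mg/L.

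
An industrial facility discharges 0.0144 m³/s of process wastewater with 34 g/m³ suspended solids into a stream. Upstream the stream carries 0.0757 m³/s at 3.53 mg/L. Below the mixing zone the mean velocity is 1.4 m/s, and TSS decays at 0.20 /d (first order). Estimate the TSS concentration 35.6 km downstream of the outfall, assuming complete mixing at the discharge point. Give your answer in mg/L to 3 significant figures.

7.92 mg/L

After complete mixing, C₀ = (0.0144·34 + 0.0757·3.53) / 0.0901 = 8.4 mg/L.
Travel time t = 3.56e+04 m / 1.4 m/s = 2.543e+04 s = 0.2943 d.
C = 8.4·exp(−0.20·0.2943) = 8.4·0.9428 = 7.92 mg/L.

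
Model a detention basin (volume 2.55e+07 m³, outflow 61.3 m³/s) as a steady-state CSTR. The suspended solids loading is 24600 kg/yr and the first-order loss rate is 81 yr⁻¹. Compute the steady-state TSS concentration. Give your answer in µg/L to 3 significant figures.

6.15 µg/L

Outflow Q = 61.3 m³/s × 3.156e+07 s/yr = 1.934e+09 m³/yr.
Steady-state CSTR mass balance: W = Q·C + k·V·C, so C = W/(Q + kV).
Q + kV = 1.934e+09 + 81·2.55e+07 = 4e+09 m³/yr.
C = 24600/4e+09 = 6.15e-06 kg/m³ = 0.00615 mg/L = 6.15 µg/L.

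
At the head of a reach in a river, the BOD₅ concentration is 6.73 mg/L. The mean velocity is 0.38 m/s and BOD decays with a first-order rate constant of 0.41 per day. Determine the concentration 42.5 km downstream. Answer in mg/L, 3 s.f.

Travel time t = 42.5 km / 0.38 m/s = 4.25e+04/0.38 = 1.118e+05 s = 1.294 d.
First-order decay: C = 6.73·exp(−0.41·1.294) = 6.73·0.5882 = 3.958 mg/L.

3.96 mg/L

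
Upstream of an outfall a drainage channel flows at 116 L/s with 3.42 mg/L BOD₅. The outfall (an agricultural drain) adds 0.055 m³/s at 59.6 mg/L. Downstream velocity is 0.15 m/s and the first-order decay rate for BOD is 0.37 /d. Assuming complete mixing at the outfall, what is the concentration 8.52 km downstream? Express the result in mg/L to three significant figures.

16.8 mg/L

116 L/s = 0.116 m³/s.
After complete mixing, C₀ = (0.055·59.6 + 0.116·3.42) / 0.171 = 21.49 mg/L.
Travel time t = 8520 m / 0.15 m/s = 5.68e+04 s = 0.6574 d.
C = 21.49·exp(−0.37·0.6574) = 21.49·0.7841 = 16.85 mg/L.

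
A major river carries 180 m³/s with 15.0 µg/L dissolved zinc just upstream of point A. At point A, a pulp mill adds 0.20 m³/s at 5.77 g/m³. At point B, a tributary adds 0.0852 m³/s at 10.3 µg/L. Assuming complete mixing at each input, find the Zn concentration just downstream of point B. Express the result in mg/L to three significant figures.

15.0 µg/L = 0.015 mg/L.
After input A: C = (180·0.015 + 0.2·5.77) / 180.2 = 0.02139 mg/L.
10.3 µg/L = 0.0103 mg/L.
After input B: C = (180.2·0.02139 + 0.0852·0.0103) / 180.3 = 0.02138 mg/L.

0.0214 mg/L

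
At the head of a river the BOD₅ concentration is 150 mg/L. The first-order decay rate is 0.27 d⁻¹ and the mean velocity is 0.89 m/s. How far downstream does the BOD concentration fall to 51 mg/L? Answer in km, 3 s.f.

From C = C₀·e^(−kt), t = ln(C₀/C)/k = ln(150/51)/0.27 = 1.079/0.27 = 3.996 d.
Distance = v·t = 0.89 m/s × 3.452e+05 s = 3.072e+05 m = 307.2 km.

307 km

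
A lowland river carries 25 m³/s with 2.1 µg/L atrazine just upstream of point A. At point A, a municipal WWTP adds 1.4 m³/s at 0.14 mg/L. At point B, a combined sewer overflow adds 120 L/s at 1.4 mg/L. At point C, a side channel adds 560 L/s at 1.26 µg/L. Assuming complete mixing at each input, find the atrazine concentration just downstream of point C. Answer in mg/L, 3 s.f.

2.1 µg/L = 0.0021 mg/L.
After input A: C = (25·0.0021 + 1.4·0.14) / 26.4 = 0.009413 mg/L.
120 L/s = 0.12 m³/s.
After input B: C = (26.4·0.009413 + 0.12·1.4) / 26.52 = 0.01571 mg/L.
560 L/s = 0.56 m³/s.
1.26 µg/L = 0.00126 mg/L.
After input C: C = (26.52·0.01571 + 0.56·0.00126) / 27.08 = 0.01541 mg/L.

0.0154 mg/L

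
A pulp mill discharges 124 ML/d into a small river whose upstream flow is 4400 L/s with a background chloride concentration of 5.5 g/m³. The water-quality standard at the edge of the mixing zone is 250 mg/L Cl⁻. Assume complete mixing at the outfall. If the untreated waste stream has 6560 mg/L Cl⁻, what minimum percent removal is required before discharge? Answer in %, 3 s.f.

124 ML/d = 1.435 m³/s.
4400 L/s = 4.4 m³/s.
Mass balance: 250·5.835 = 1.435·Cₑ + 4.4·5.5.
Cₑ = (1459 − 24.2) / 1.435 = 999.6 mg/L.
Required removal = 1 − 999.6/6560 = 84.76 %.

84.8 %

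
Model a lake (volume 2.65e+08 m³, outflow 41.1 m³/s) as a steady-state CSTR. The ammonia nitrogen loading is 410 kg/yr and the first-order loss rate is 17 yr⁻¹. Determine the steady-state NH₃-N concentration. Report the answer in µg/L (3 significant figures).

0.0707 µg/L

Outflow Q = 41.1 m³/s × 3.156e+07 s/yr = 1.297e+09 m³/yr.
Steady-state CSTR mass balance: W = Q·C + k·V·C, so C = W/(Q + kV).
Q + kV = 1.297e+09 + 17·2.65e+08 = 5.802e+09 m³/yr.
C = 410/5.802e+09 = 7.067e-08 kg/m³ = 7.067e-05 mg/L = 0.07067 µg/L.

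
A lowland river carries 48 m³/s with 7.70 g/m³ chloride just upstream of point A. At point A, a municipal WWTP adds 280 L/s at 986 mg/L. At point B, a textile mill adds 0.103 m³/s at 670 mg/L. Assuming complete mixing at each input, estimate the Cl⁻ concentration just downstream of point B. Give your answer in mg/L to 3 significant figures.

14.8 mg/L

280 L/s = 0.28 m³/s.
After input A: C = (48·7.7 + 0.28·986) / 48.28 = 13.37 mg/L.
After input B: C = (48.28·13.37 + 0.103·670) / 48.38 = 14.77 mg/L.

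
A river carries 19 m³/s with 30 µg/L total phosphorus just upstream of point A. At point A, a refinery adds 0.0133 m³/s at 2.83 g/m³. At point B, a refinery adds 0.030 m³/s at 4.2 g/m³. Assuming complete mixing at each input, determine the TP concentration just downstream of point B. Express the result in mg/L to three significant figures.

0.0385 mg/L

30 µg/L = 0.03 mg/L.
After input A: C = (19·0.03 + 0.0133·2.83) / 19.01 = 0.03196 mg/L.
After input B: C = (19.01·0.03196 + 0.03·4.2) / 19.04 = 0.03852 mg/L.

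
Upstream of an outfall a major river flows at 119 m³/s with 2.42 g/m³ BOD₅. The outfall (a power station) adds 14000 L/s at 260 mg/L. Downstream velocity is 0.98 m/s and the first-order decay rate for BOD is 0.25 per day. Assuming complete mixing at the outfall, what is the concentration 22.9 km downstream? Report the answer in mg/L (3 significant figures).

14000 L/s = 14 m³/s.
After complete mixing, C₀ = (14·260 + 119·2.42) / 133 = 29.53 mg/L.
Travel time t = 2.29e+04 m / 0.98 m/s = 2.337e+04 s = 0.2705 d.
C = 29.53·exp(−0.25·0.2705) = 29.53·0.9346 = 27.6 mg/L.

27.6 mg/L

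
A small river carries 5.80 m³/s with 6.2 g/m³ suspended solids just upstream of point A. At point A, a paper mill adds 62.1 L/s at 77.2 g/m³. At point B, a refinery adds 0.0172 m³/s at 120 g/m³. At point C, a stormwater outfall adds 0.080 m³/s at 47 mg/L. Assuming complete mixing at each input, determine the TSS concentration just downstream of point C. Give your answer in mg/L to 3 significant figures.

7.82 mg/L

62.1 L/s = 0.0621 m³/s.
After input A: C = (5.8·6.2 + 0.0621·77.2) / 5.862 = 6.952 mg/L.
After input B: C = (5.862·6.952 + 0.0172·120) / 5.879 = 7.283 mg/L.
After input C: C = (5.879·7.283 + 0.08·47) / 5.959 = 7.816 mg/L.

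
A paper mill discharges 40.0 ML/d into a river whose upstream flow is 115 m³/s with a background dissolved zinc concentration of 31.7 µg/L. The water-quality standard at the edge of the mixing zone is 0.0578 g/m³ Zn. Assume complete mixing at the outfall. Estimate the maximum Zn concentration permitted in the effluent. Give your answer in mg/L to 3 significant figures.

6.54 mg/L

40.0 ML/d = 0.463 m³/s.
31.7 µg/L = 0.0317 mg/L.
Mass balance: 0.0578·115.5 = 0.463·Cₑ + 115·0.0317.
Cₑ = (6.674 − 3.645) / 0.463 = 6.541 mg/L.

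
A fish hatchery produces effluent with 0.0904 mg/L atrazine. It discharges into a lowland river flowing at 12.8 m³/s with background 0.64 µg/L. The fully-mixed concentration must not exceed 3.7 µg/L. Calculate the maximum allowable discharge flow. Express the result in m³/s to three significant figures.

0.452 m³/s

0.64 µg/L = 0.00064 mg/L.
3.7 µg/L = 0.0037 mg/L.
Mass balance at complete mixing: C_std·(Q_w + Q_r) = Q_w·C_e + Q_r·C_b.
Rearranging, Q_w = Q_r·(C_std − C_b)/(C_e − C_std) = 12.8·(0.0037 − 0.00064) / (0.0904 − 0.0037) = 0.4518 m³/s.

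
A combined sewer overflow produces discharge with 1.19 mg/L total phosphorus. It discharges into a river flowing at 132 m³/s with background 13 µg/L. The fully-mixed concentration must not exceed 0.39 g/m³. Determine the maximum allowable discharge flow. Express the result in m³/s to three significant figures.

62.2 m³/s

13 µg/L = 0.013 mg/L.
Mass balance at complete mixing: C_std·(Q_w + Q_r) = Q_w·C_e + Q_r·C_b.
Rearranging, Q_w = Q_r·(C_std − C_b)/(C_e − C_std) = 132·(0.39 − 0.013) / (1.19 − 0.39) = 62.21 m³/s.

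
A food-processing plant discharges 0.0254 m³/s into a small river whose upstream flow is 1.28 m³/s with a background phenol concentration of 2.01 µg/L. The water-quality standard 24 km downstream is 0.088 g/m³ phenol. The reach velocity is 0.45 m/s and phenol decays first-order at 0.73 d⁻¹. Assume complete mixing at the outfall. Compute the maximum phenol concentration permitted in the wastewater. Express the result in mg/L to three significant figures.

2.01 µg/L = 0.00201 mg/L.
Travel time to the compliance point: t = 2.4e+04/0.45 = 5.333e+04 s = 0.6173 d; decay factor exp(−0.73·0.6173) = 0.6372.
So the concentration just after mixing may be at most 0.088/0.6372 = 0.1381 mg/L.
Mass balance: 0.1381·1.305 = 0.0254·Cₑ + 1.28·0.00201.
Cₑ = (0.1803 − 0.002573) / 0.0254 = 6.996 mg/L.

7.00 mg/L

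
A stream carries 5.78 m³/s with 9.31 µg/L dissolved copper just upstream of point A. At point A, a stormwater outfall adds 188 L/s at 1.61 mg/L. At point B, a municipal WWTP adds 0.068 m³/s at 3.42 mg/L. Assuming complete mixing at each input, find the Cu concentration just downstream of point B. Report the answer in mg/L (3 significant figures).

0.0976 mg/L

9.31 µg/L = 0.00931 mg/L.
188 L/s = 0.188 m³/s.
After input A: C = (5.78·0.00931 + 0.188·1.61) / 5.968 = 0.05973 mg/L.
After input B: C = (5.968·0.05973 + 0.068·3.42) / 6.036 = 0.09759 mg/L.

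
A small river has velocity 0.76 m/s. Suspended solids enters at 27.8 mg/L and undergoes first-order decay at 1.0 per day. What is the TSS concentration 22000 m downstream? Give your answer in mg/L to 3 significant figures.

Travel time t = 22000 m / 0.76 m/s = 2.2e+04/0.76 = 2.895e+04 s = 0.335 d.
First-order decay: C = 27.8·exp(−1.0·0.335) = 27.8·0.7153 = 19.89 mg/L.

19.9 mg/L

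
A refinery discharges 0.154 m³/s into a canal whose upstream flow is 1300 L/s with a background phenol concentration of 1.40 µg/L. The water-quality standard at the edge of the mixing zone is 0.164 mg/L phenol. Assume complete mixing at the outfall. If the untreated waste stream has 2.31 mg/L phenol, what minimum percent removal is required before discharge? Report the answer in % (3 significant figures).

33.5 %

1300 L/s = 1.3 m³/s.
1.40 µg/L = 0.0014 mg/L.
Mass balance: 0.164·1.454 = 0.154·Cₑ + 1.3·0.0014.
Cₑ = (0.2385 − 0.00182) / 0.154 = 1.537 mg/L.
Required removal = 1 − 1.537/2.31 = 33.48 %.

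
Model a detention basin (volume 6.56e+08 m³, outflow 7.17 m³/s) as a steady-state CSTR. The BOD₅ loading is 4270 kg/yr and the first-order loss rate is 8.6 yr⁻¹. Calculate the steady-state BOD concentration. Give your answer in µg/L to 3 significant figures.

Outflow Q = 7.17 m³/s × 3.156e+07 s/yr = 2.263e+08 m³/yr.
Steady-state CSTR mass balance: W = Q·C + k·V·C, so C = W/(Q + kV).
Q + kV = 2.263e+08 + 8.6·6.56e+08 = 5.868e+09 m³/yr.
C = 4270/5.868e+09 = 7.277e-07 kg/m³ = 0.0007277 mg/L = 0.7277 µg/L.

0.728 µg/L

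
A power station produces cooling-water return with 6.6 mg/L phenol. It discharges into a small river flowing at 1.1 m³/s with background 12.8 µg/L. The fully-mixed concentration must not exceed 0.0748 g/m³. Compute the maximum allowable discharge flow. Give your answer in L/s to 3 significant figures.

12.8 µg/L = 0.0128 mg/L.
Mass balance at complete mixing: C_std·(Q_w + Q_r) = Q_w·C_e + Q_r·C_b.
Rearranging, Q_w = Q_r·(C_std − C_b)/(C_e − C_std) = 1.1·(0.0748 − 0.0128) / (6.6 − 0.0748) = 0.01045 m³/s.
= 10.45 L/s.

10.5 L/s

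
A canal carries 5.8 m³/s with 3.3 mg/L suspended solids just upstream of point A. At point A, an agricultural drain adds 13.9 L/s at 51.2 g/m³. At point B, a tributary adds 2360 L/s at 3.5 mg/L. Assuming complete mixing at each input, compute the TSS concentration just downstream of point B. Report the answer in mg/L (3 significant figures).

3.44 mg/L

13.9 L/s = 0.0139 m³/s.
After input A: C = (5.8·3.3 + 0.0139·51.2) / 5.814 = 3.415 mg/L.
2360 L/s = 2.36 m³/s.
After input B: C = (5.814·3.415 + 2.36·3.5) / 8.174 = 3.439 mg/L.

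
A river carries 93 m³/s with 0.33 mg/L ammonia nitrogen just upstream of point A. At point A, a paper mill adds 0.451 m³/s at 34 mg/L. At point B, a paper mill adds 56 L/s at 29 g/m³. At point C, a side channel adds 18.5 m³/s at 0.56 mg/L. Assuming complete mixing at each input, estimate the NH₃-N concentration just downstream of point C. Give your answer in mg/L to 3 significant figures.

After input A: C = (93·0.33 + 0.451·34) / 93.45 = 0.4925 mg/L.
56 L/s = 0.056 m³/s.
After input B: C = (93.45·0.4925 + 0.056·29) / 93.51 = 0.5096 mg/L.
After input C: C = (93.51·0.5096 + 18.5·0.56) / 112 = 0.5179 mg/L.

0.518 mg/L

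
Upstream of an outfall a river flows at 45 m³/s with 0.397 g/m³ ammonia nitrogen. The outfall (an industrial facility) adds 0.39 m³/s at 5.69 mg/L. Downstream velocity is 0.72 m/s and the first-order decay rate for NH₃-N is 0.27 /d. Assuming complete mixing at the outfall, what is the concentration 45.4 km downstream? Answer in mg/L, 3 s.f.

After complete mixing, C₀ = (0.39·5.69 + 45·0.397) / 45.39 = 0.4425 mg/L.
Travel time t = 4.54e+04 m / 0.72 m/s = 6.306e+04 s = 0.7298 d.
C = 0.4425·exp(−0.27·0.7298) = 0.4425·0.8212 = 0.3633 mg/L.

0.363 mg/L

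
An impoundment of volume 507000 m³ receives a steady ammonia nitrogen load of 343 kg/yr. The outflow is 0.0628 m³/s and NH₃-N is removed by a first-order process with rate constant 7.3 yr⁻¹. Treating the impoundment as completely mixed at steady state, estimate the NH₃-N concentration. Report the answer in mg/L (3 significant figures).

Outflow Q = 0.0628 m³/s × 3.156e+07 s/yr = 1.982e+06 m³/yr.
Steady-state CSTR mass balance: W = Q·C + k·V·C, so C = W/(Q + kV).
Q + kV = 1.982e+06 + 7.3·507000 = 5.683e+06 m³/yr.
C = 343/5.683e+06 = 6.036e-05 kg/m³ = 0.06036 mg/L.

0.0604 mg/L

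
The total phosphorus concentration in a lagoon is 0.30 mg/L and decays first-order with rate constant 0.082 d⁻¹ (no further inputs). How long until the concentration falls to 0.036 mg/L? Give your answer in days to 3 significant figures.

25.9 d

t = ln(C₀/C)/k = ln(0.30/0.036)/0.082 = 2.12/0.082 = 25.86 d.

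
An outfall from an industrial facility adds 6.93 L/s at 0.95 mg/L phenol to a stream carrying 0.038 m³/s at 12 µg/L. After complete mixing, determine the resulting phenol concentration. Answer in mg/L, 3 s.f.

6.93 L/s = 0.00693 m³/s.
12 µg/L = 0.012 mg/L.
By mass balance at complete mixing, C = (0.00693·0.95 + 0.038·0.012) / (0.00693 + 0.038) = 0.007039/0.04493 = 0.1567 mg/L.

0.157 mg/L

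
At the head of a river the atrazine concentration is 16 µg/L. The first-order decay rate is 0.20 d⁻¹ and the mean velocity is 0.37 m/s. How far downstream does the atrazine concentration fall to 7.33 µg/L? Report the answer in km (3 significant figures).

125 km

From C = C₀·e^(−kt), t = ln(C₀/C)/k = ln(16/7.33)/0.20 = 0.7806/0.20 = 3.903 d.
Distance = v·t = 0.37 m/s × 3.372e+05 s = 1.248e+05 m = 124.8 km.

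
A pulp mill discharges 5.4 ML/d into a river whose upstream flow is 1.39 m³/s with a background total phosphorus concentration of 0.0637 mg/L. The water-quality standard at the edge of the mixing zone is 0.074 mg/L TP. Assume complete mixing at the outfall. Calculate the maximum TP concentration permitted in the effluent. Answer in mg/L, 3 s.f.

5.4 ML/d = 0.0625 m³/s.
Mass balance: 0.074·1.452 = 0.0625·Cₑ + 1.39·0.0637.
Cₑ = (0.1075 − 0.08854) / 0.0625 = 0.3031 mg/L.

0.303 mg/L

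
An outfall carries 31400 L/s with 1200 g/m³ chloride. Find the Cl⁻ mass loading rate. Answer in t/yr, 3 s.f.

1.19e+06 t/yr

31400 L/s = 31.4 m³/s.
Mass flux = Q·C = 31.4 m³/s × 1200 g/m³ = 3.768e+04 g/s.
= 3.768e+04 g/s × 31.56 = 1.189e+06 t/yr.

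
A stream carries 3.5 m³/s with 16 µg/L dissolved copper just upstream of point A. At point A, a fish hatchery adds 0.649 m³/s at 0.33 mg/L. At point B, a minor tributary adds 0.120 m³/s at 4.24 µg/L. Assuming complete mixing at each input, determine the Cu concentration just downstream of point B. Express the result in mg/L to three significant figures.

16 µg/L = 0.016 mg/L.
After input A: C = (3.5·0.016 + 0.649·0.33) / 4.149 = 0.06512 mg/L.
4.24 µg/L = 0.00424 mg/L.
After input B: C = (4.149·0.06512 + 0.12·0.00424) / 4.269 = 0.06341 mg/L.

0.0634 mg/L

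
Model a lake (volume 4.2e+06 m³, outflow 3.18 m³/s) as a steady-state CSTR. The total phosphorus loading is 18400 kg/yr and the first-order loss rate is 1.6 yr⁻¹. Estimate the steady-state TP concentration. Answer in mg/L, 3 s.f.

Outflow Q = 3.18 m³/s × 3.156e+07 s/yr = 1.004e+08 m³/yr.
Steady-state CSTR mass balance: W = Q·C + k·V·C, so C = W/(Q + kV).
Q + kV = 1.004e+08 + 1.6·4.2e+06 = 1.071e+08 m³/yr.
C = 18400/1.071e+08 = 0.0001718 kg/m³ = 0.1718 mg/L.

0.172 mg/L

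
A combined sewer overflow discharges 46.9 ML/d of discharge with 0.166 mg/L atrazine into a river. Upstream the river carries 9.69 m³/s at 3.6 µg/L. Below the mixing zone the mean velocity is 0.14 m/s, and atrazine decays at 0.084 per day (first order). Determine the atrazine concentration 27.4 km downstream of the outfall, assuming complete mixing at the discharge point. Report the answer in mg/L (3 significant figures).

0.0101 mg/L

46.9 ML/d = 0.5428 m³/s.
3.6 µg/L = 0.0036 mg/L.
After complete mixing, C₀ = (0.5428·0.166 + 9.69·0.0036) / 10.23 = 0.01221 mg/L.
Travel time t = 2.74e+04 m / 0.14 m/s = 1.957e+05 s = 2.265 d.
C = 0.01221·exp(−0.084·2.265) = 0.01221·0.8267 = 0.0101 mg/L.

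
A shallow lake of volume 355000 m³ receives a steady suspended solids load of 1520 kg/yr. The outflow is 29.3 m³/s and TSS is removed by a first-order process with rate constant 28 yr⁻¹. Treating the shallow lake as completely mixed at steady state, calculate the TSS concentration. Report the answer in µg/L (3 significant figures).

Outflow Q = 29.3 m³/s × 3.156e+07 s/yr = 9.246e+08 m³/yr.
Steady-state CSTR mass balance: W = Q·C + k·V·C, so C = W/(Q + kV).
Q + kV = 9.246e+08 + 28·355000 = 9.346e+08 m³/yr.
C = 1520/9.346e+08 = 1.626e-06 kg/m³ = 0.001626 mg/L = 1.626 µg/L.

1.63 µg/L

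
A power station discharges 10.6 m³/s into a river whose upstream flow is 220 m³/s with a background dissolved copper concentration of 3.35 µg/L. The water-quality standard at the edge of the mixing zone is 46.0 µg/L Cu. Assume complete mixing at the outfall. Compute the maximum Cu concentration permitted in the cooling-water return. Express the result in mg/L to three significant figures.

3.35 µg/L = 0.00335 mg/L.
46.0 µg/L = 0.046 mg/L.
Mass balance: 0.046·230.6 = 10.6·Cₑ + 220·0.00335.
Cₑ = (10.61 − 0.737) / 10.6 = 0.9312 mg/L.

0.931 mg/L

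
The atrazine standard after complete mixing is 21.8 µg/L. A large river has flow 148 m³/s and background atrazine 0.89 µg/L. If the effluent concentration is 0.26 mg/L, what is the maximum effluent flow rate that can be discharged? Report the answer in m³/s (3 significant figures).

0.89 µg/L = 0.00089 mg/L.
21.8 µg/L = 0.0218 mg/L.
Mass balance at complete mixing: C_std·(Q_w + Q_r) = Q_w·C_e + Q_r·C_b.
Rearranging, Q_w = Q_r·(C_std − C_b)/(C_e − C_std) = 148·(0.0218 − 0.00089) / (0.26 − 0.0218) = 12.99 m³/s.

13.0 m³/s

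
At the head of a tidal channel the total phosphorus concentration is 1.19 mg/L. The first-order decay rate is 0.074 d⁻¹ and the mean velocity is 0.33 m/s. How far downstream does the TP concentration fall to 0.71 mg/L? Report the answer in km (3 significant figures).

From C = C₀·e^(−kt), t = ln(C₀/C)/k = ln(1.19/0.71)/0.074 = 0.5164/0.074 = 6.979 d.
Distance = v·t = 0.33 m/s × 6.03e+05 s = 1.99e+05 m = 199 km.

199 km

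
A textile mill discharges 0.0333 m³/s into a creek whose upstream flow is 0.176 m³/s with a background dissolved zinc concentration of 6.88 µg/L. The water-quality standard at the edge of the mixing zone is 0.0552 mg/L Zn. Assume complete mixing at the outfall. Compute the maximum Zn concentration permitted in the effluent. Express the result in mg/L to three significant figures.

0.311 mg/L

6.88 µg/L = 0.00688 mg/L.
Mass balance: 0.0552·0.2093 = 0.0333·Cₑ + 0.176·0.00688.
Cₑ = (0.01155 − 0.001211) / 0.0333 = 0.3106 mg/L.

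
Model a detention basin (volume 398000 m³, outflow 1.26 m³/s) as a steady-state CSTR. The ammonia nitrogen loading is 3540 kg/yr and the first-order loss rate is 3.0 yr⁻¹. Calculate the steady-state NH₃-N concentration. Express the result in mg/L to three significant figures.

Outflow Q = 1.26 m³/s × 3.156e+07 s/yr = 3.976e+07 m³/yr.
Steady-state CSTR mass balance: W = Q·C + k·V·C, so C = W/(Q + kV).
Q + kV = 3.976e+07 + 3.0·398000 = 4.096e+07 m³/yr.
C = 3540/4.096e+07 = 8.643e-05 kg/m³ = 0.08643 mg/L.

0.0864 mg/L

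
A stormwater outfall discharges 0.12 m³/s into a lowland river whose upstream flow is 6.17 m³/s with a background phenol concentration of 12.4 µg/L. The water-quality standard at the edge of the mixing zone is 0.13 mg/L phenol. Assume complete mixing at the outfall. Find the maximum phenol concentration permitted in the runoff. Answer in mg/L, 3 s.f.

12.4 µg/L = 0.0124 mg/L.
Mass balance: 0.13·6.29 = 0.12·Cₑ + 6.17·0.0124.
Cₑ = (0.8177 − 0.07651) / 0.12 = 6.177 mg/L.

6.18 mg/L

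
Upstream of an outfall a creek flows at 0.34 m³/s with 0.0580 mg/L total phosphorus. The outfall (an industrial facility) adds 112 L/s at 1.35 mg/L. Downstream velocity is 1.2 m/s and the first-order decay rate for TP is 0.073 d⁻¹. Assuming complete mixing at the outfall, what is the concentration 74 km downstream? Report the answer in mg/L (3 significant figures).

0.359 mg/L

112 L/s = 0.112 m³/s.
After complete mixing, C₀ = (0.112·1.35 + 0.34·0.058) / 0.452 = 0.3781 mg/L.
Travel time t = 7.4e+04 m / 1.2 m/s = 6.167e+04 s = 0.7137 d.
C = 0.3781·exp(−0.073·0.7137) = 0.3781·0.9492 = 0.3589 mg/L.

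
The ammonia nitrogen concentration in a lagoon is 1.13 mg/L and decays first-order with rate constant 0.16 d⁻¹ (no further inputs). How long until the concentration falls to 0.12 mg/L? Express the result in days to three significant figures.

t = ln(C₀/C)/k = ln(1.13/0.12)/0.16 = 2.242/0.16 = 14.02 d.

14.0 d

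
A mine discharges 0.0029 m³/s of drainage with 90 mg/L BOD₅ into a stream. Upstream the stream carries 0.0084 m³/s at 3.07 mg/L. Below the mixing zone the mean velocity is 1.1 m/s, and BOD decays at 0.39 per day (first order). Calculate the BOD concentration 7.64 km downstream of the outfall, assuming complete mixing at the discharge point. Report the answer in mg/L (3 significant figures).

24.6 mg/L

After complete mixing, C₀ = (0.0029·90 + 0.0084·3.07) / 0.0113 = 25.38 mg/L.
Travel time t = 7640 m / 1.1 m/s = 6945 s = 0.08039 d.
C = 25.38·exp(−0.39·0.08039) = 25.38·0.9691 = 24.6 mg/L.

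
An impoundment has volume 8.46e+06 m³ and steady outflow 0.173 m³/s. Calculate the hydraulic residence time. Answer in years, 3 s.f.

Q = 0.173 m³/s × 3.156e+07 s/yr = 5.459e+06 m³/yr.
Hydraulic residence time τ = V/Q = 8.46e+06/5.459e+06 = 1.55 yr.

1.55 yr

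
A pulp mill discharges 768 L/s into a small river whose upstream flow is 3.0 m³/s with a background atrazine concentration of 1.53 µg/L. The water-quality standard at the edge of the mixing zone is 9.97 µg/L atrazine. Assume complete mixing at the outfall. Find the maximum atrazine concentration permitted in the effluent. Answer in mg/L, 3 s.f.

768 L/s = 0.768 m³/s.
1.53 µg/L = 0.00153 mg/L.
9.97 µg/L = 0.00997 mg/L.
Mass balance: 0.00997·3.768 = 0.768·Cₑ + 3·0.00153.
Cₑ = (0.03757 − 0.00459) / 0.768 = 0.04294 mg/L.

0.0429 mg/L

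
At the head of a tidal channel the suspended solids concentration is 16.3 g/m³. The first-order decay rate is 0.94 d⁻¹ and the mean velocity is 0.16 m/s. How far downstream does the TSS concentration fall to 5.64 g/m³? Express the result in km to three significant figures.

From C = C₀·e^(−kt), t = ln(C₀/C)/k = ln(16.3/5.64)/0.94 = 1.061/0.94 = 1.129 d.
Distance = v·t = 0.16 m/s × 9.755e+04 s = 1.561e+04 m = 15.61 km.

15.6 km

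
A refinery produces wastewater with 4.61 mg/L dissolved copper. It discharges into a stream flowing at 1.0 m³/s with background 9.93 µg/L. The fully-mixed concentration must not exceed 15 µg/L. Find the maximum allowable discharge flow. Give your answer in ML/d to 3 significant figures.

0.0953 ML/d

9.93 µg/L = 0.00993 mg/L.
15 µg/L = 0.015 mg/L.
Mass balance at complete mixing: C_std·(Q_w + Q_r) = Q_w·C_e + Q_r·C_b.
Rearranging, Q_w = Q_r·(C_std − C_b)/(C_e − C_std) = 1.0·(0.015 − 0.00993) / (4.61 − 0.015) = 0.001103 m³/s.
= 0.09533 ML/d.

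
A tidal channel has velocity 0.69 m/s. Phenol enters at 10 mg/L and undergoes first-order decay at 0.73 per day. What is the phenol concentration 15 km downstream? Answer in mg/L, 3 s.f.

Travel time t = 15 km / 0.69 m/s = 1.5e+04/0.69 = 2.174e+04 s = 0.2516 d.
First-order decay: C = 10·exp(−0.73·0.2516) = 10·0.8322 = 8.322 mg/L.

8.32 mg/L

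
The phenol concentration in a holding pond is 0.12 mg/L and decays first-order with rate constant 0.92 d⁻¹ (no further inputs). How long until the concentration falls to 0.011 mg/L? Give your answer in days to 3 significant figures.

2.60 d

t = ln(C₀/C)/k = ln(0.12/0.011)/0.92 = 2.39/0.92 = 2.597 d.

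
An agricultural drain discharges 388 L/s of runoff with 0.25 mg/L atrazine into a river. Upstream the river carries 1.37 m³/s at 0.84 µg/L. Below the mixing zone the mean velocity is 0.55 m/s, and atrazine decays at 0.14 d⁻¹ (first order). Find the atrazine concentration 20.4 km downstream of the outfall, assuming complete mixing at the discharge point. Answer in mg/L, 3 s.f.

388 L/s = 0.388 m³/s.
0.84 µg/L = 0.00084 mg/L.
After complete mixing, C₀ = (0.388·0.25 + 1.37·0.00084) / 1.758 = 0.05583 mg/L.
Travel time t = 2.04e+04 m / 0.55 m/s = 3.709e+04 s = 0.4293 d.
C = 0.05583·exp(−0.14·0.4293) = 0.05583·0.9417 = 0.05257 mg/L.

0.0526 mg/L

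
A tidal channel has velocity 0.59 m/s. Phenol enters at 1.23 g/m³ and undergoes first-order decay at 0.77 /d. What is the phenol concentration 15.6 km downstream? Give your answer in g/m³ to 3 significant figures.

Travel time t = 15.6 km / 0.59 m/s = 1.56e+04/0.59 = 2.644e+04 s = 0.306 d.
First-order decay: C = 1.23·exp(−0.77·0.306) = 1.23·0.7901 = 0.9718 g/m³.

0.972 g/m³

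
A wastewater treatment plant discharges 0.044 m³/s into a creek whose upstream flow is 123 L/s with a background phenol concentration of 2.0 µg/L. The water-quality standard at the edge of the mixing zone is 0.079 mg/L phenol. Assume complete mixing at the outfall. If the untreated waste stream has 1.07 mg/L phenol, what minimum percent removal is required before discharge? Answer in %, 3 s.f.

72.5 %

123 L/s = 0.123 m³/s.
2.0 µg/L = 0.002 mg/L.
Mass balance: 0.079·0.167 = 0.044·Cₑ + 0.123·0.002.
Cₑ = (0.01319 − 0.000246) / 0.044 = 0.2942 mg/L.
Required removal = 1 − 0.2942/1.07 = 72.5 %.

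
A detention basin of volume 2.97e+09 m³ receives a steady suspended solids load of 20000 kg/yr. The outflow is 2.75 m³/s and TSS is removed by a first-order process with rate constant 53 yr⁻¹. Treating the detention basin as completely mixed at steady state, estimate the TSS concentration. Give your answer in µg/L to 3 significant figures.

Outflow Q = 2.75 m³/s × 3.156e+07 s/yr = 8.678e+07 m³/yr.
Steady-state CSTR mass balance: W = Q·C + k·V·C, so C = W/(Q + kV).
Q + kV = 8.678e+07 + 53·2.97e+09 = 1.575e+11 m³/yr.
C = 20000/1.575e+11 = 1.27e-07 kg/m³ = 0.000127 mg/L = 0.127 µg/L.

0.127 µg/L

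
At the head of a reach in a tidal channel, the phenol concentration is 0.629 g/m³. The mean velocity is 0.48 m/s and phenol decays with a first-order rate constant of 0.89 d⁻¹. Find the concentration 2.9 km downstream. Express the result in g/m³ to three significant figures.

0.591 g/m³

Travel time t = 2.9 km / 0.48 m/s = 2900/0.48 = 6042 s = 0.06993 d.
First-order decay: C = 0.629·exp(−0.89·0.06993) = 0.629·0.9397 = 0.591 g/m³.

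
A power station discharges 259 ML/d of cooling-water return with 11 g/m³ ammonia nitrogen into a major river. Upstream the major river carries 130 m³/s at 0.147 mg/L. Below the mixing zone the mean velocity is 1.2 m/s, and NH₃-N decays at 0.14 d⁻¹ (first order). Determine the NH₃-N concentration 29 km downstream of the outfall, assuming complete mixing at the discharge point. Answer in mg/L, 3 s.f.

259 ML/d = 2.998 m³/s.
After complete mixing, C₀ = (2.998·11 + 130·0.147) / 133 = 0.3916 mg/L.
Travel time t = 2.9e+04 m / 1.2 m/s = 2.417e+04 s = 0.2797 d.
C = 0.3916·exp(−0.14·0.2797) = 0.3916·0.9616 = 0.3766 mg/L.

0.377 mg/L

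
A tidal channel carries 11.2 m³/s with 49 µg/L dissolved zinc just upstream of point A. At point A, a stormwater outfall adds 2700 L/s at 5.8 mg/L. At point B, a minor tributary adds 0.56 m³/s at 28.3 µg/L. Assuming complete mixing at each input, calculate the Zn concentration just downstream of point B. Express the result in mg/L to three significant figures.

49 µg/L = 0.049 mg/L.
2700 L/s = 2.7 m³/s.
After input A: C = (11.2·0.049 + 2.7·5.8) / 13.9 = 1.166 mg/L.
28.3 µg/L = 0.0283 mg/L.
After input B: C = (13.9·1.166 + 0.56·0.0283) / 14.46 = 1.122 mg/L.

1.12 mg/L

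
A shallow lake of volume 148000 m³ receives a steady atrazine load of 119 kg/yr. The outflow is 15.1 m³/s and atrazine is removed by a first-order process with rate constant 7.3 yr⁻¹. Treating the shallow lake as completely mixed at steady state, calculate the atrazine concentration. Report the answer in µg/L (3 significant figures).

Outflow Q = 15.1 m³/s × 3.156e+07 s/yr = 4.765e+08 m³/yr.
Steady-state CSTR mass balance: W = Q·C + k·V·C, so C = W/(Q + kV).
Q + kV = 4.765e+08 + 7.3·148000 = 4.776e+08 m³/yr.
C = 119/4.776e+08 = 2.492e-07 kg/m³ = 0.0002492 mg/L = 0.2492 µg/L.

0.249 µg/L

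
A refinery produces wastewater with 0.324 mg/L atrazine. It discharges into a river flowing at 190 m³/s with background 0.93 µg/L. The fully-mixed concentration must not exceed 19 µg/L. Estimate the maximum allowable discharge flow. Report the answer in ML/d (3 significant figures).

0.93 µg/L = 0.00093 mg/L.
19 µg/L = 0.019 mg/L.
Mass balance at complete mixing: C_std·(Q_w + Q_r) = Q_w·C_e + Q_r·C_b.
Rearranging, Q_w = Q_r·(C_std − C_b)/(C_e − C_std) = 190·(0.019 − 0.00093) / (0.324 − 0.019) = 11.26 m³/s.
= 972.6 ML/d.

973 ML/d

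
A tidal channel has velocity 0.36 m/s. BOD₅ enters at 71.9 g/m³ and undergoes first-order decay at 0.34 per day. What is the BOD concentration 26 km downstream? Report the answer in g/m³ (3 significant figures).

Travel time t = 26 km / 0.36 m/s = 2.6e+04/0.36 = 7.222e+04 s = 0.8359 d.
First-order decay: C = 71.9·exp(−0.34·0.8359) = 71.9·0.7526 = 54.11 g/m³.

54.1 g/m³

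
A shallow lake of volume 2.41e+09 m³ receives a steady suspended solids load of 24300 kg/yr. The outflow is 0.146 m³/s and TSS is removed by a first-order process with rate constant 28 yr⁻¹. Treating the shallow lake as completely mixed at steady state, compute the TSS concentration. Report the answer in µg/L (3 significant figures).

0.360 µg/L

Outflow Q = 0.146 m³/s × 3.156e+07 s/yr = 4.607e+06 m³/yr.
Steady-state CSTR mass balance: W = Q·C + k·V·C, so C = W/(Q + kV).
Q + kV = 4.607e+06 + 28·2.41e+09 = 6.748e+10 m³/yr.
C = 24300/6.748e+10 = 3.601e-07 kg/m³ = 0.0003601 mg/L = 0.3601 µg/L.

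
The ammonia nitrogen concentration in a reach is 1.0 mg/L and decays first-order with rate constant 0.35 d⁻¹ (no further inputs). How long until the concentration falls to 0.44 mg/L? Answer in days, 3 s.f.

2.35 d

t = ln(C₀/C)/k = ln(1.0/0.44)/0.35 = 0.821/0.35 = 2.346 d.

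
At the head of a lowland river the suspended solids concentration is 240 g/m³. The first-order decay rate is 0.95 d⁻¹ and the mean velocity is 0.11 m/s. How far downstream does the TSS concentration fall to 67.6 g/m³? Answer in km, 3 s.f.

From C = C₀·e^(−kt), t = ln(C₀/C)/k = ln(240/67.6)/0.95 = 1.267/0.95 = 1.334 d.
Distance = v·t = 0.11 m/s × 1.152e+05 s = 1.268e+04 m = 12.68 km.

12.7 km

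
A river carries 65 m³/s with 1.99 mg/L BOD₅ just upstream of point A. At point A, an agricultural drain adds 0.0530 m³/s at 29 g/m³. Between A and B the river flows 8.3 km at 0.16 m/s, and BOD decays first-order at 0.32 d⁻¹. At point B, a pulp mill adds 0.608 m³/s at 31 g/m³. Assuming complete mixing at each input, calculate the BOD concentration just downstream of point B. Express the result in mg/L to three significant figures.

1.93 mg/L

After input A: C = (65·1.99 + 0.053·29) / 65.05 = 2.012 mg/L.
Over the 8.3 km reach to input B (t = 5.188e+04 s = 0.6004 d), decay gives C = 2.012·exp(−0.32·0.6004) = 1.66 mg/L.
After input B: C = (65.05·1.66 + 0.608·31) / 65.66 = 1.932 mg/L.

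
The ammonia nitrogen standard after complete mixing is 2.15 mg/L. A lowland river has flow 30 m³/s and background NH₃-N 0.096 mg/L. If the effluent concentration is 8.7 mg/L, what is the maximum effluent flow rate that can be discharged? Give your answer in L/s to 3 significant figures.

Mass balance at complete mixing: C_std·(Q_w + Q_r) = Q_w·C_e + Q_r·C_b.
Rearranging, Q_w = Q_r·(C_std − C_b)/(C_e − C_std) = 30·(2.15 − 0.096) / (8.7 − 2.15) = 9.408 m³/s.
= 9408 L/s.

9410 L/s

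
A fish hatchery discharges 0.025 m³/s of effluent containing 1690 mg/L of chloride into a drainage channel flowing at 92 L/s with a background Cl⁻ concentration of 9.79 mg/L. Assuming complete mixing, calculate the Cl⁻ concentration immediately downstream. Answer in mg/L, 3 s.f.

369 mg/L

92 L/s = 0.092 m³/s.
Conservation of mass across the mixing zone: C = (0.025·1690 + 0.092·9.79) / (0.025 + 0.092) = 43.15/0.117 = 368.8 mg/L.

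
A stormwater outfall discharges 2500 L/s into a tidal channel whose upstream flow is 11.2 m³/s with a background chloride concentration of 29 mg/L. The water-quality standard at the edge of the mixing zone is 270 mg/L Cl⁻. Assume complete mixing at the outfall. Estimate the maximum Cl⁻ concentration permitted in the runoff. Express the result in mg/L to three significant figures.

1350 mg/L

2500 L/s = 2.5 m³/s.
Mass balance: 270·13.7 = 2.5·Cₑ + 11.2·29.
Cₑ = (3699 − 324.8) / 2.5 = 1350 mg/L.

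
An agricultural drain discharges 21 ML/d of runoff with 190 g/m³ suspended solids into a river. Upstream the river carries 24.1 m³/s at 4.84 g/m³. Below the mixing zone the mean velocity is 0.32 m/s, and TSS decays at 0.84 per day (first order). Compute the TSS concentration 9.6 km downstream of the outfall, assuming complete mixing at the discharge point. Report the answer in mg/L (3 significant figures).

5.00 mg/L

21 ML/d = 0.2431 m³/s.
After complete mixing, C₀ = (0.2431·190 + 24.1·4.84) / 24.34 = 6.689 mg/L.
Travel time t = 9600 m / 0.32 m/s = 3e+04 s = 0.3472 d.
C = 6.689·exp(−0.84·0.3472) = 6.689·0.747 = 4.997 mg/L.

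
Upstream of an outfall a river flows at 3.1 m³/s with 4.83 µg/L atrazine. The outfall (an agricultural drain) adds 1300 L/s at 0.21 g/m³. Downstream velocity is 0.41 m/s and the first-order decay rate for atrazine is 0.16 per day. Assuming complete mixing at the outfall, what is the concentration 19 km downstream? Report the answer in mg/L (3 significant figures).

1300 L/s = 1.3 m³/s.
4.83 µg/L = 0.00483 mg/L.
After complete mixing, C₀ = (1.3·0.21 + 3.1·0.00483) / 4.4 = 0.06545 mg/L.
Travel time t = 1.9e+04 m / 0.41 m/s = 4.634e+04 s = 0.5364 d.
C = 0.06545·exp(−0.16·0.5364) = 0.06545·0.9178 = 0.06007 mg/L.

0.0601 mg/L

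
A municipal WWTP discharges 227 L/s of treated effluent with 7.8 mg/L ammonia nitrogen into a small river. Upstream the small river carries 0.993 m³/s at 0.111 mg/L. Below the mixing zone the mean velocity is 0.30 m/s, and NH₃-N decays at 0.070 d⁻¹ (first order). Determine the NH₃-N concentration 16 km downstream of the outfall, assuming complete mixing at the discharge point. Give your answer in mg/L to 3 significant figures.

227 L/s = 0.227 m³/s.
After complete mixing, C₀ = (0.227·7.8 + 0.993·0.111) / 1.22 = 1.542 mg/L.
Travel time t = 1.6e+04 m / 0.30 m/s = 5.333e+04 s = 0.6173 d.
C = 1.542·exp(−0.070·0.6173) = 1.542·0.9577 = 1.476 mg/L.

1.48 mg/L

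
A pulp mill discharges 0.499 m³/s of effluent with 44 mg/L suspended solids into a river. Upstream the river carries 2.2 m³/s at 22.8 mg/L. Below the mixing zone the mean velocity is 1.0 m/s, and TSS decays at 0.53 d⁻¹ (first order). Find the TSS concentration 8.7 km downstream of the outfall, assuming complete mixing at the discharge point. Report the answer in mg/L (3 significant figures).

After complete mixing, C₀ = (0.499·44 + 2.2·22.8) / 2.699 = 26.72 mg/L.
Travel time t = 8700 m / 1.0 m/s = 8700 s = 0.1007 d.
C = 26.72·exp(−0.53·0.1007) = 26.72·0.948 = 25.33 mg/L.

25.3 mg/L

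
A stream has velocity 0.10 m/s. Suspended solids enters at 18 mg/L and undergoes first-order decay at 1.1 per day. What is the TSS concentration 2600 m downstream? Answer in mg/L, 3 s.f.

12.9 mg/L

Travel time t = 2600 m / 0.10 m/s = 2600/0.10 = 2.6e+04 s = 0.3009 d.
First-order decay: C = 18·exp(−1.1·0.3009) = 18·0.7182 = 12.93 mg/L.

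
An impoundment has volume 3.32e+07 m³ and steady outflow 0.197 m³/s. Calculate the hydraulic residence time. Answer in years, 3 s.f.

5.34 yr

Q = 0.197 m³/s × 3.156e+07 s/yr = 6.217e+06 m³/yr.
Hydraulic residence time τ = V/Q = 3.32e+07/6.217e+06 = 5.34 yr.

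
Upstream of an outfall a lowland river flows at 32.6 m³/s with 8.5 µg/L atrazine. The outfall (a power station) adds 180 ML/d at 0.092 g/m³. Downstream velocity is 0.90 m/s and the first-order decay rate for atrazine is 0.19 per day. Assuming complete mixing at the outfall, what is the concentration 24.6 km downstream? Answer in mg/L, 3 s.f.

0.0127 mg/L

180 ML/d = 2.083 m³/s.
8.5 µg/L = 0.0085 mg/L.
After complete mixing, C₀ = (2.083·0.092 + 32.6·0.0085) / 34.68 = 0.01352 mg/L.
Travel time t = 2.46e+04 m / 0.90 m/s = 2.733e+04 s = 0.3164 d.
C = 0.01352·exp(−0.19·0.3164) = 0.01352·0.9417 = 0.01273 mg/L.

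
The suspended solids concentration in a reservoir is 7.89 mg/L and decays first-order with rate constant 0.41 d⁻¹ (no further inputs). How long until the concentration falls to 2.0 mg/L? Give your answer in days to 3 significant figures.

3.35 d

t = ln(C₀/C)/k = ln(7.89/2.0)/0.41 = 1.372/0.41 = 3.347 d.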